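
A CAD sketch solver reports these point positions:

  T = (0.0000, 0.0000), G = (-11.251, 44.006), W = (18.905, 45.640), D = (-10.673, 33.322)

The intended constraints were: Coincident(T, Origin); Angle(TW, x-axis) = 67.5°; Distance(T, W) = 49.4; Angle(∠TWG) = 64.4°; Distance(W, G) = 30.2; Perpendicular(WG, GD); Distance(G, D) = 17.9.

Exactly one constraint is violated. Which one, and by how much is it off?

Distance(G, D) = 17.9 — off by 7.20.

T = (0.00, 0.00) ✓; TW at 67.50° ✓; |TW| = 49.40 ✓; ∠TWG = 64.40° ✓; |WG| = 30.20 ✓; ∠(WG, GD) = 90.00° ✓; |GD| = 10.70 ✗.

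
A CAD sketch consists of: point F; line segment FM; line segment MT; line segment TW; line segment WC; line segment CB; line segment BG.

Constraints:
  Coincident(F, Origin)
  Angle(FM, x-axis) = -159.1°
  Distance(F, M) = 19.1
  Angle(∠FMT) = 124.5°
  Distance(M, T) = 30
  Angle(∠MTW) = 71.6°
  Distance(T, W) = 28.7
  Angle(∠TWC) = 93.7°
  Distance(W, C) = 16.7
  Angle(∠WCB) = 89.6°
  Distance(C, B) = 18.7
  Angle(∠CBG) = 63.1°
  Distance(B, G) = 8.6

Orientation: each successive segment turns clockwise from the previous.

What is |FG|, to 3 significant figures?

27.3

F is at the origin; FM runs at -159.1° with length 19.1, so M = (-17.8, -6.81). ∠FMT = 124.5° gives MT at 145° from the x-axis; with |MT| = 30.0, T = (-42.5, 10.2). ∠MTW = 71.6° gives TW at 37.0° from the x-axis; with |TW| = 28.7, W = (-19.6, 27.5). ∠TWC = 93.7° gives WC at -49.3° from the x-axis; with |WC| = 16.7, C = (-8.73, 14.8). ∠WCB = 89.6° gives CB at -140° from the x-axis; with |CB| = 18.7, B = (-23.0, 2.74). ∠CBG = 63.1° gives BG at 103° from the x-axis; with |BG| = 8.6, G = (-25.0, 11.1). Then |FG| = |G − F| = 27.3.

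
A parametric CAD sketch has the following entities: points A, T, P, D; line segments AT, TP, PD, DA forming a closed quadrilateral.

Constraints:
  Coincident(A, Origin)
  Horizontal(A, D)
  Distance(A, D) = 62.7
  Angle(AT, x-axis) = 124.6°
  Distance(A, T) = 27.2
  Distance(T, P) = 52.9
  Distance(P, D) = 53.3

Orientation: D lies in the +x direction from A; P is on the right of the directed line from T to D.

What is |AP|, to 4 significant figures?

25.71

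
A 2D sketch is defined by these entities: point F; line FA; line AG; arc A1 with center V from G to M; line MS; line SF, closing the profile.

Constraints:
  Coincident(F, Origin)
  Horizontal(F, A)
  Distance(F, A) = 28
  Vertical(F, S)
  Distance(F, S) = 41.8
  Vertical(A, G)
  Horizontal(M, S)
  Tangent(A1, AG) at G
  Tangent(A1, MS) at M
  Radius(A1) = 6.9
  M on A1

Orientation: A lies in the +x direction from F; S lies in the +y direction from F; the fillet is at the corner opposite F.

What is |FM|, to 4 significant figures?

46.82

F is at the origin; FA is horizontal with |FA| = 28.0 and A on the +x side, so A = (28.00, 0.000). FS is vertical with |FS| = 41.8 and S on the +y side, so S = (0.000, 41.80). The virtual corner opposite F is at (28.00, 41.80). The tangent condition forces VG to be normal to AG and the tangent condition forces VM to be normal to MS, with radius 6.9, so the center V sits 6.9 in from both sides at V = (21.10, 34.90). That places the tangent points at G = (28.00, 34.90) on AG and M = (21.10, 41.80) on MS. Then |FM| = |M − F| = 46.82.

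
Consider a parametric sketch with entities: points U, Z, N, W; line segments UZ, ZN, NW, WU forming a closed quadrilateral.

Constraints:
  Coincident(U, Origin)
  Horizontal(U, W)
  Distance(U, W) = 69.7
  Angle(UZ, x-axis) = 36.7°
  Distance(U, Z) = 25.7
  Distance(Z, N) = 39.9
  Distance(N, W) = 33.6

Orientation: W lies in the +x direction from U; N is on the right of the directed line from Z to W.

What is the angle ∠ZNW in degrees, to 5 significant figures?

88.401°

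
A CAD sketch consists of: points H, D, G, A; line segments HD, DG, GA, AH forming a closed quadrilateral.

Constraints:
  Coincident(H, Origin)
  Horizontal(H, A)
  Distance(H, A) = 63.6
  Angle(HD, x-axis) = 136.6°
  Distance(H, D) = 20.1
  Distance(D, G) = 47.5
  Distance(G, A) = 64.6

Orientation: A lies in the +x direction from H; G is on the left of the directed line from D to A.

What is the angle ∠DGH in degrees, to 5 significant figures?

23.259°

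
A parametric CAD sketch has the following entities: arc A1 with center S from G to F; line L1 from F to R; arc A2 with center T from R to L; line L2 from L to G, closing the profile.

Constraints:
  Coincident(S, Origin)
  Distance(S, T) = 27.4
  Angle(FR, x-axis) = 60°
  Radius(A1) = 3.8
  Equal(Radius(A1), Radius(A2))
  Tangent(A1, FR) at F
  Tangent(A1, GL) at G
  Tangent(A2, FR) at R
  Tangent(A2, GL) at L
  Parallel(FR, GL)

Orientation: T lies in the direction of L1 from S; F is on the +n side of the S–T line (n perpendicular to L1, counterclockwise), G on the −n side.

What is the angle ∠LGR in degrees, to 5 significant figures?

15.503°

The slot axis is L1's direction at 60.0°, so u = (cos 60.0°, sin 60.0°) = (0.50000, 0.86603) and n = (−sin 60.0°, cos 60.0°) = (-0.86603, 0.50000). S is at the origin and T lies 27.4 along u from S, so T = 27.4·u = (13.700, 23.729). Tangency of A1 to both parallel lines with radius 3.8 puts F and G at S ± 3.8·n: F = (-3.2909, 1.9000), G = (3.2909, -1.9000). Equal radii place R and L the same way about T: R = T + 3.8·n = (10.409, 25.629), L = T − 3.8·n = (16.991, 21.829). Then cos ∠LGR = GL·GR / (|GL||GR|), giving 15.503°.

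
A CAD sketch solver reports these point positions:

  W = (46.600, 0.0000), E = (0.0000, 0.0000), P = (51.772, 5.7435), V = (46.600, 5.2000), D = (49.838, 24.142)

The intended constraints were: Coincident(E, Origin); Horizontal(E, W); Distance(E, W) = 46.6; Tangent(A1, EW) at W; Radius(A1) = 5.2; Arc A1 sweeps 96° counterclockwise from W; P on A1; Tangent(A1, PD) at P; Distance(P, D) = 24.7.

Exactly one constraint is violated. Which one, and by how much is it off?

Distance(P, D) = 24.7 — off by 6.20.

E = (0.00, 0.00) ✓; E.y = 0.00, W.y = 0.00 ✓; |EW| = 46.60 ✓; ∠(VW, WE) = 90.00° ✓; |VW| = 5.200 ✓; bearing(V→P) − bearing(V→W) = 96.00° ✓; |VP| = 5.200 ✓; ∠(VP, PD) = 90.00° ✓; |PD| = 18.50 ✗.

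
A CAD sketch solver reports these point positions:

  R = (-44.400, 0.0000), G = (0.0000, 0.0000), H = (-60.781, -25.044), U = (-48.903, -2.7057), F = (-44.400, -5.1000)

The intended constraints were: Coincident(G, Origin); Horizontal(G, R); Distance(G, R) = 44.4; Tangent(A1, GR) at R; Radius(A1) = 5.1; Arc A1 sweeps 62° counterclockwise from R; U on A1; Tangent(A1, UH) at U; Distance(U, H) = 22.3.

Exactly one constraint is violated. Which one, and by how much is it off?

Distance(U, H) = 22.3 — off by 3.00.

G = (0.00, 0.00) ✓; G.y = 0.00, R.y = 0.00 ✓; |GR| = 44.40 ✓; ∠(FR, RG) = 90.00° ✓; |FR| = 5.100 ✓; bearing(F→U) − bearing(F→R) = 62.00° ✓; |FU| = 5.100 ✓; ∠(FU, UH) = 90.00° ✓; |UH| = 25.30 ✗.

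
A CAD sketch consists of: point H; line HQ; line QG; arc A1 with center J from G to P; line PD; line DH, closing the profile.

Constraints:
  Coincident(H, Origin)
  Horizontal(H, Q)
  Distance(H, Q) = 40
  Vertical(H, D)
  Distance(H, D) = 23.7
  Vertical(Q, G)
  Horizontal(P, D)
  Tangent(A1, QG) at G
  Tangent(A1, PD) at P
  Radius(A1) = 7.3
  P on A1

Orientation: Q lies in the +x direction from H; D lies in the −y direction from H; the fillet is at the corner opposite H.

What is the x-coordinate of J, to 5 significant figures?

32.700

HD is vertical with |HD| = 23.7 and D on the −y side, so D = (0.0000, -23.700). The virtual corner opposite H is at (40.000, -23.700). Tangency of A1 to QG means the radius JG is perpendicular to QG and A1 meets PD tangentially, so JP is at right angles to PD, with radius 7.3, so the center J sits 7.3 in from both sides at J = (32.700, -16.400). So J.x = 32.700.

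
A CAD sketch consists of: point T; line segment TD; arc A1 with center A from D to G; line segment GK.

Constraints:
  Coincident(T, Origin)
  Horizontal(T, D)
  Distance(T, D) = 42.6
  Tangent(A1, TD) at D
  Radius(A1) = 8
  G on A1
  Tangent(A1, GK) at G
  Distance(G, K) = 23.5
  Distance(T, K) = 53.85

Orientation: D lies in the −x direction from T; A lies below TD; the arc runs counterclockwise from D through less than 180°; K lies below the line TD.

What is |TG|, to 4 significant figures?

51.28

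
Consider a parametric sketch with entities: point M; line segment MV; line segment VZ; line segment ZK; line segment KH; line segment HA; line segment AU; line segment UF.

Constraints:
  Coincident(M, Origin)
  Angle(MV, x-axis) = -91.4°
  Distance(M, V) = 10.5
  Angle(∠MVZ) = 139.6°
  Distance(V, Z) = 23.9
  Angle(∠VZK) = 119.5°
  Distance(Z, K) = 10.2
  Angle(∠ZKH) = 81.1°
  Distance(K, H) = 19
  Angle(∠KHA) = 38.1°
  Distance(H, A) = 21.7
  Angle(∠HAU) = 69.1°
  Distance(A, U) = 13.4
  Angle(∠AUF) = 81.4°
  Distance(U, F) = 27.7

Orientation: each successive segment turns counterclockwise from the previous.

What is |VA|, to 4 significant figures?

22.61

M is at the origin; MV runs at -91.4° with length 10.5, so V = (-0.2565, -10.50). ∠MVZ = 139.6° gives VZ at -51.00° from the x-axis; with |VZ| = 23.9, Z = (14.78, -29.07). ∠VZK = 119.5° gives ZK at 9.500° from the x-axis; with |ZK| = 10.2, K = (24.84, -27.39). ∠ZKH = 81.1° gives KH at 108.4° from the x-axis; with |KH| = 19.0, H = (18.85, -9.359). ∠KHA = 38.1° gives HA at -109.7° from the x-axis; with |HA| = 21.7, A = (11.53, -29.79). Then |VA| = |A − V| = 22.61.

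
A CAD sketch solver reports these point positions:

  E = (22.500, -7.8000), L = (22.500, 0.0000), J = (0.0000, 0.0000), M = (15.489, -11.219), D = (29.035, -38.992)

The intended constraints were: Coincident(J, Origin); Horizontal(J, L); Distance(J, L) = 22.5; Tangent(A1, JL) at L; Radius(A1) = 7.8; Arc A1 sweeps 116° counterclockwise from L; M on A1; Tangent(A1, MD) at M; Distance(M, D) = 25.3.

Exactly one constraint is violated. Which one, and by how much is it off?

Distance(M, D) = 25.3 — off by 5.60.

J = (0.00, 0.00) ✓; J.y = 0.00, L.y = 0.00 ✓; |JL| = 22.50 ✓; ∠(EL, LJ) = 90.00° ✓; |EL| = 7.800 ✓; bearing(E→M) − bearing(E→L) = 116.0° ✓; |EM| = 7.800 ✓; ∠(EM, MD) = 90.00° ✓; |MD| = 30.90 ✗.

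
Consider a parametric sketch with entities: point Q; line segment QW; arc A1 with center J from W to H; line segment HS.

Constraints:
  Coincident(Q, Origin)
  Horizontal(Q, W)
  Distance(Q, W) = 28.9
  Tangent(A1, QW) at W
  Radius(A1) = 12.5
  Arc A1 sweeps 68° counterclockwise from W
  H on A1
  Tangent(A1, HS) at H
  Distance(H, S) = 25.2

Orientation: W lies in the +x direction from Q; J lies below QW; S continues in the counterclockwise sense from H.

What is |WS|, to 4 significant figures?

37.61

Q is at the origin; QW is horizontal with |QW| = 28.9 and W on the +x side, so W = (28.90, 0.000). A1 meets QW tangentially, so JW is at right angles to QW, so J = W + (0, -12.5) = (28.90, -12.50). On A1, W sits at bearing 90° from J; a 68° counterclockwise sweep puts H at bearing 158°, so H = J + 12.5·(cos 158°, sin 158°) = (17.31, -7.817). The tangent condition forces JH to be normal to HS, so HS runs along (−sin 158°, cos 158°); with |HS| = 25.2, S = (7.870, -31.18). Then |WS| = |S − W| = 37.61.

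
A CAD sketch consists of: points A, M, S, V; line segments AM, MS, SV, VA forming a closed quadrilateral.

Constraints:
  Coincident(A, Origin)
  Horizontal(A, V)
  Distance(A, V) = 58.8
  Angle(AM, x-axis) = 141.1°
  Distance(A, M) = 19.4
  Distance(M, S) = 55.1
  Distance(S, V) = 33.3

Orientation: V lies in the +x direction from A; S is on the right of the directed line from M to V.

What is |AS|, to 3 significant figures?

35.8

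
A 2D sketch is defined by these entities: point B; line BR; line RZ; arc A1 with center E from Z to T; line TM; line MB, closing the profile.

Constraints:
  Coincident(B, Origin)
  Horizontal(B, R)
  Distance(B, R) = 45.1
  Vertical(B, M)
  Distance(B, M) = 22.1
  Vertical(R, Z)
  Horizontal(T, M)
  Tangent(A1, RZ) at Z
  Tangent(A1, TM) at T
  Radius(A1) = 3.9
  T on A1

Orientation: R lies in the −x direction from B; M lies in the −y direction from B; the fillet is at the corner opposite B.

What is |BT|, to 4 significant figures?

46.75

B is at the origin; B and R share the same y with |BR| = 45.1 and R on the −x side, so R = (-45.10, 0.000). BM is vertical with |BM| = 22.1 and M on the −y side, so M = (0.000, -22.10). The virtual corner opposite B is at (-45.10, -22.10). The tangent condition forces EZ to be normal to RZ and A1 meets TM tangentially, so ET is at right angles to TM, with radius 3.9, so the center E sits 3.9 in from both sides at E = (-41.20, -18.20). That places the tangent points at Z = (-45.10, -18.20) on RZ and T = (-41.20, -22.10) on TM. Then |BT| = |T − B| = 46.75.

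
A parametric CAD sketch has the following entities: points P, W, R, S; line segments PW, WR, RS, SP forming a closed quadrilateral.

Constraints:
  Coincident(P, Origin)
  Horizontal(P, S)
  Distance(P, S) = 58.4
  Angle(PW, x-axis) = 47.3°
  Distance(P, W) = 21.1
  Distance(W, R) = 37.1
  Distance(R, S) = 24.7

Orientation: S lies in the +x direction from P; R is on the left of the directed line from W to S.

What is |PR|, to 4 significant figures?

55.72

P is at the origin; PS is horizontal with |PS| = 58.4 and S in +x, so S = (58.4, 0). PW runs at 47.3° with |PW| = 21.1, so W = (14.31, 15.51). R is determined by |WR| = 37.1 and |RS| = 24.7 together: it lies at the intersection of circle(W, 37.1) and circle(S, 24.7). With |WS| = 46.74, the foot of the radical line on WS is 31.57 from W and the perpendicular offset is √(37.1² − 31.57²) = 19.49. Taking the left-of-WS solution: R = (50.56, 23.42).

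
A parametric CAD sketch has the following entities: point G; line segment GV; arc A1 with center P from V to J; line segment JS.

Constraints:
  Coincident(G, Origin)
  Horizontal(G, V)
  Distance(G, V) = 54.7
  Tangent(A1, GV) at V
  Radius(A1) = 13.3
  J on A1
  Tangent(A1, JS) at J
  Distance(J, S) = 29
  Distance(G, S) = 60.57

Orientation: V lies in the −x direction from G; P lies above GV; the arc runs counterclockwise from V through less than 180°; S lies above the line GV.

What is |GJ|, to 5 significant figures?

43.692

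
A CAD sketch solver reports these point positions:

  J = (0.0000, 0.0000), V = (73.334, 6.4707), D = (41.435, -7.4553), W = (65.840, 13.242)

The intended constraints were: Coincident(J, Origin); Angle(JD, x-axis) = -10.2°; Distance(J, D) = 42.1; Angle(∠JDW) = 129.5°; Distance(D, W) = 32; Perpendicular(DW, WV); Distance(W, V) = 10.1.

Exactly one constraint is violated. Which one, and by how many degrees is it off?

Perpendicular(DW, WV) — off by 7.60°.

J = (0.00, 0.00) ✓; JD at -10.20° ✓; |JD| = 42.10 ✓; ∠JDW = 129.5° ✓; |DW| = 32.00 ✓; ∠(DW, WV) = 82.40° ✗; |WV| = 10.10 ✓.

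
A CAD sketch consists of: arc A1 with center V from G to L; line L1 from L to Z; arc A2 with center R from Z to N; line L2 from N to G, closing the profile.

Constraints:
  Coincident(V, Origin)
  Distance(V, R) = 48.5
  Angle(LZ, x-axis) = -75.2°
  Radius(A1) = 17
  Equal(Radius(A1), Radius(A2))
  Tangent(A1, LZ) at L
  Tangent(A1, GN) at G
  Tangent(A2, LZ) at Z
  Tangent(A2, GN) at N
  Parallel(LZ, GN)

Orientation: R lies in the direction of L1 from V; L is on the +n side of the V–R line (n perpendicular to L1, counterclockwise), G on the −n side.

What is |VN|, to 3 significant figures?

51.4

Tangency of A1 to both parallel lines with radius 17.0 puts L and G at V ± 17.0·n: L = (16.4, 4.34), G = (-16.4, -4.34). Equal radii place Z and N the same way about R: Z = R + 17.0·n = (28.8, -42.5), N = R − 17.0·n = (-4.05, -51.2). Then |VN| = |N − V| = 51.4.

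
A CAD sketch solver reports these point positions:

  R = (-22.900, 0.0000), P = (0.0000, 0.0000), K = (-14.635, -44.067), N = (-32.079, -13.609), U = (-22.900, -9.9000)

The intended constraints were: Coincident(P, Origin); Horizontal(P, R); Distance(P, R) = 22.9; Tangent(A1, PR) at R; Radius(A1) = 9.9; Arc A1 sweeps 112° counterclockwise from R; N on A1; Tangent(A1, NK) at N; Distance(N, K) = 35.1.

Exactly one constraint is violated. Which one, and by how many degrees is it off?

Tangent(A1, NK) at N — off by 7.80°.

P = (0.00, 0.00) ✓; P.y = 0.00, R.y = 0.00 ✓; |PR| = 22.90 ✓; ∠(UR, RP) = 90.00° ✓; |UR| = 9.900 ✓; bearing(U→N) − bearing(U→R) = 112.0° ✓; |UN| = 9.900 ✓; ∠(UN, NK) = 82.20° ✗; |NK| = 35.10 ✓.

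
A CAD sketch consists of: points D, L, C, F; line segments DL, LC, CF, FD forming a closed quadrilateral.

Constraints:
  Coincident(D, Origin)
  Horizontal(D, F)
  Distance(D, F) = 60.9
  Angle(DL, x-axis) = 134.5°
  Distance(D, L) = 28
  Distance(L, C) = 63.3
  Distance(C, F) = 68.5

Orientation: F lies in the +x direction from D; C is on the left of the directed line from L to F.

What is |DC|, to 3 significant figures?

67.1

Checks: D = (0.00, 0.00) ✓; |LC| = 63.30 ✓; |CF| = 68.50 ✓.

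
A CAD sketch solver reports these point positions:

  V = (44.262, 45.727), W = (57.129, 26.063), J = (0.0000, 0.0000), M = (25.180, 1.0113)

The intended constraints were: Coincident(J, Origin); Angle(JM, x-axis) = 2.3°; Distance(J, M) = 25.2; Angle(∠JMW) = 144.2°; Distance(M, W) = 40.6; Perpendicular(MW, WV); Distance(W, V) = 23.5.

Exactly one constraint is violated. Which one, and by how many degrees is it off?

Perpendicular(MW, WV) — off by 4.90°.

J = (0.00, 0.00) ✓; JM at 2.300° ✓; |JM| = 25.20 ✓; ∠JMW = 144.2° ✓; |MW| = 40.60 ✓; ∠(MW, WV) = 85.10° ✗; |WV| = 23.50 ✓.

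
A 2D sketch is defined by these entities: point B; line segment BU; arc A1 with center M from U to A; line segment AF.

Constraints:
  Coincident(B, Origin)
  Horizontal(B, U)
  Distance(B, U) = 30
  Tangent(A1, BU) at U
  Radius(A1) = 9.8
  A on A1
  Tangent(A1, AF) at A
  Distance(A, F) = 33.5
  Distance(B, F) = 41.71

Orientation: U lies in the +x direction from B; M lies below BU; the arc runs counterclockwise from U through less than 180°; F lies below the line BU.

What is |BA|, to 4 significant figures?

21.79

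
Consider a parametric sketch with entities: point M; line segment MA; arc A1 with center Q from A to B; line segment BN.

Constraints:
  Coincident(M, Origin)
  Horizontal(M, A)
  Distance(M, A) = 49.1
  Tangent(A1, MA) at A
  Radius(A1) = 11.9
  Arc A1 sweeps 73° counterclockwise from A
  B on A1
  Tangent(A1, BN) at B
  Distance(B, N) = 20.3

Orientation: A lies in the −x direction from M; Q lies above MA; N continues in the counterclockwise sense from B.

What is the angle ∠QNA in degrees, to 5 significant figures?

15.494°

M is at the origin; M and A share the same y with |MA| = 49.1 and A on the −x side, so A = (-49.100, 0.0000). Since A1 is tangent to MA there, QA ⟂ MA, so Q = A + (0, 11.9) = (-49.100, 11.900). On A1, A sits at bearing -90° from Q; a 73° counterclockwise sweep puts B at bearing -17°, so B = Q + 11.9·(cos -17°, sin -17°) = (-37.720, 8.4208). Tangency of A1 to BN means the radius QB is perpendicular to BN, so BN runs along (−sin -17°, cos -17°); with |BN| = 20.3, N = (-31.785, 27.834). Then cos ∠QNA = NQ·NA / (|NQ||NA|), giving 15.494°.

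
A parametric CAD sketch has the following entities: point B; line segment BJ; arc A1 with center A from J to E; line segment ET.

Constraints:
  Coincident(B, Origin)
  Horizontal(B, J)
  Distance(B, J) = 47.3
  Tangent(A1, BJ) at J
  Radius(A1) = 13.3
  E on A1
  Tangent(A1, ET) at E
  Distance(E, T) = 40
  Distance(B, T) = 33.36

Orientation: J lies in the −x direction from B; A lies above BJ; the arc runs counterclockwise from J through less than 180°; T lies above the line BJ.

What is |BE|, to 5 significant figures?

38.141

Checks: ∠(AJ, JB) = 90.00° ✓; |AE| = 13.30 ✓; ∠(AE, ET) = 90.00° ✓; |ET| = 40.00 ✓; |BT| = 33.36 ✓.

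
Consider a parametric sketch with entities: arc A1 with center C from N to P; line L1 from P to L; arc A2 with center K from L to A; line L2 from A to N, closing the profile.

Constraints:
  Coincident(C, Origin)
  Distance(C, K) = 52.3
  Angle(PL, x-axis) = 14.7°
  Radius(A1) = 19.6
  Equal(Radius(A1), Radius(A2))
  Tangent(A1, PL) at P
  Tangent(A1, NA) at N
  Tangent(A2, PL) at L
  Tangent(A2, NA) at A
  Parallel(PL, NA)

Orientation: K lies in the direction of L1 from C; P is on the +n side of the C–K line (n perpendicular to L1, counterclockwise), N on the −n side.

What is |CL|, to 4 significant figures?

55.85

Tangency of A1 to both parallel lines with radius 19.6 puts P and N at C ± 19.6·n: P = (-4.974, 18.96), N = (4.974, -18.96). Equal radii place L and A the same way about K: L = K + 19.6·n = (45.61, 32.23), A = K − 19.6·n = (55.56, -5.687). Then |CL| = |L − C| = 55.85.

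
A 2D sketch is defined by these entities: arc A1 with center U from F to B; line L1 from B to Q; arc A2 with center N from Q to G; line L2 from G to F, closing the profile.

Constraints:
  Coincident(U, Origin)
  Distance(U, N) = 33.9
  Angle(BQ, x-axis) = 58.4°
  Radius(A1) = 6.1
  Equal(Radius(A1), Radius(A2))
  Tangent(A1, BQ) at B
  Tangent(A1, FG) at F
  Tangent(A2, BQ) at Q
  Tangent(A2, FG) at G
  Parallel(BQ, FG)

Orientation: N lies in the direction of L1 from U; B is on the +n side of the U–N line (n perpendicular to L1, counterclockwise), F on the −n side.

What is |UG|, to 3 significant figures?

34.4

The slot axis is L1's direction at 58.4°, so u = (cos 58.4°, sin 58.4°) = (0.524, 0.852) and n = (−sin 58.4°, cos 58.4°) = (-0.852, 0.524). U is at the origin and N lies 33.9 along u from U, so N = 33.9·u = (17.8, 28.9). Tangency of A1 to both parallel lines with radius 6.1 puts B and F at U ± 6.1·n: B = (-5.20, 3.20), F = (5.20, -3.20). Equal radii place Q and G the same way about N: Q = N + 6.1·n = (12.6, 32.1), G = N − 6.1·n = (23.0, 25.7). Then |UG| = |G − U| = 34.4.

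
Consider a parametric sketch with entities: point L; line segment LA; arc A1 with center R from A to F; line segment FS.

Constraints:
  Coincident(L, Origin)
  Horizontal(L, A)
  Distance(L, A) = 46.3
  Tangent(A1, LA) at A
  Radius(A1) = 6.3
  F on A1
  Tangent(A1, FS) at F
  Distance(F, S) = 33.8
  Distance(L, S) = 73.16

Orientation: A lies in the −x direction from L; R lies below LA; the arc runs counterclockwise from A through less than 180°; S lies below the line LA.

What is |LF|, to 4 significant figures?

52.39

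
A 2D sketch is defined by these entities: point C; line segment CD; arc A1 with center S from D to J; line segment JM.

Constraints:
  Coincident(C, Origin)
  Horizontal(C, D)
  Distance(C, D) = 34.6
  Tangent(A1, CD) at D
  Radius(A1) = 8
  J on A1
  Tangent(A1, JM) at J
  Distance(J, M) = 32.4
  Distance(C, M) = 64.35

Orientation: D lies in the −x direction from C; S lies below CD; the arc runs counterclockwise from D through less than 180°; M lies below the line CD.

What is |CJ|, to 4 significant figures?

42.36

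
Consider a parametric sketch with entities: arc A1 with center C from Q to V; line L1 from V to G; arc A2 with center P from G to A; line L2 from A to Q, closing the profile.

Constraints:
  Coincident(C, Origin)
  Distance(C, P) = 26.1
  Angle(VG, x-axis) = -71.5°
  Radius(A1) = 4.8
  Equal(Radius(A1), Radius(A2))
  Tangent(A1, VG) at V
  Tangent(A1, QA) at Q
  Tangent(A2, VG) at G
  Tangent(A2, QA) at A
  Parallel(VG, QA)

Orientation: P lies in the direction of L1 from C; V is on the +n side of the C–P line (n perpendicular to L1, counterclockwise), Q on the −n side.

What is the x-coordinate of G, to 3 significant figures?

12.8

Tangency of A1 to both parallel lines with radius 4.8 puts V and Q at C ± 4.8·n: V = (4.55, 1.52), Q = (-4.55, -1.52). Equal radii place G and A the same way about P: G = P + 4.8·n = (12.8, -23.2), A = P − 4.8·n = (3.73, -26.3). So G.x = 12.8.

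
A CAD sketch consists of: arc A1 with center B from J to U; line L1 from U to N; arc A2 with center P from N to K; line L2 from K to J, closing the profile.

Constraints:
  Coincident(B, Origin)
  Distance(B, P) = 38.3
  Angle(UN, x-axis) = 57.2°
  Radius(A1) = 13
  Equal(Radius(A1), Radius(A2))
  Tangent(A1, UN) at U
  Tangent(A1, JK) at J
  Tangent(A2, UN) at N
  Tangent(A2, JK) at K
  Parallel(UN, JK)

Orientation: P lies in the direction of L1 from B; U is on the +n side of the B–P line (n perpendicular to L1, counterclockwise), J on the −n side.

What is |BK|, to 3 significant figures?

40.4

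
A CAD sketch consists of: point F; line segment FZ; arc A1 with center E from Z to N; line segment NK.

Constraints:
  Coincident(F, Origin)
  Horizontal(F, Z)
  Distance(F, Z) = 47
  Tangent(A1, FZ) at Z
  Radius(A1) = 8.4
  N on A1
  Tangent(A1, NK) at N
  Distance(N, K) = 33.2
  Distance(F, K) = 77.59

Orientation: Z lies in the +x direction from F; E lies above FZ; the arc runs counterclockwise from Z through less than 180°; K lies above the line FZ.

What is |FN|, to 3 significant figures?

54.6

F is at the origin; F and Z share the same y with |FZ| = 47.0 and Z on the +x side, so Z = (47.0, 0.00). Since A1 is tangent to FZ there, EZ ⟂ FZ, so E = Z + (0, 8.4) = (47.0, 8.40). Since EN ⟂ NK (tangency), |EK| = √(8.4² + 33.2²) = 34.2 regardless of where N sits on A1. So K lies on both circle(F, 77.59) and circle(E, 34.2); the above-FZ intersection is K = (69.7, 34.0). N is the foot of the tangent from K: N = (54.5, 4.53).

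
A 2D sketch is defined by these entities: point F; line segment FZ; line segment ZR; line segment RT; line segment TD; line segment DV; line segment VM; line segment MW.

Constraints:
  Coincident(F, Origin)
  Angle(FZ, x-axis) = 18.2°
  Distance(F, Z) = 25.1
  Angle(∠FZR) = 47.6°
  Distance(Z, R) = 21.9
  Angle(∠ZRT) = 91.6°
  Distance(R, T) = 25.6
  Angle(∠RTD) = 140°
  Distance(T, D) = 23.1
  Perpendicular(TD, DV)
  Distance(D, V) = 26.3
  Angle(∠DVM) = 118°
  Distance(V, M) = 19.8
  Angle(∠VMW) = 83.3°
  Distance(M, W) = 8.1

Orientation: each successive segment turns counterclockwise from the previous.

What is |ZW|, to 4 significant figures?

10.32

F is at the origin; FZ runs at 18.2° with length 25.1, so Z = (23.84, 7.840). ∠FZR = 47.6° gives ZR at 150.6° from the x-axis; with |ZR| = 21.9, R = (4.765, 18.59). ∠ZRT = 91.6° gives RT at -121.0° from the x-axis; with |RT| = 25.6, T = (-8.420, -3.353). ∠RTD = 140.0° gives TD at -81.00° from the x-axis; with |TD| = 23.1, D = (-4.807, -26.17). TD is perpendicular to DV, so DV runs at 9.000°; with |DV| = 26.3, V = (21.17, -22.05). ∠DVM = 118.0° gives VM at 71.00° from the x-axis; with |VM| = 19.8, M = (27.62, -3.333). ∠VMW = 83.3° gives MW at 167.7° from the x-axis; with |MW| = 8.1, W = (19.70, -1.608). Then |ZW| = |W − Z| = 10.32.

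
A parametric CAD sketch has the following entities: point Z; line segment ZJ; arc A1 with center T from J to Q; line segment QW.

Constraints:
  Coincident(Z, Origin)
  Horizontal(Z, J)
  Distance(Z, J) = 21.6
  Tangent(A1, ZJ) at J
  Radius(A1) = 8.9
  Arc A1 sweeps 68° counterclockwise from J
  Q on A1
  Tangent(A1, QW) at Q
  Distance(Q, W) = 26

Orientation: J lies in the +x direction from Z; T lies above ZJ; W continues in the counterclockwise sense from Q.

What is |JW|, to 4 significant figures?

34.70

On A1, J sits at bearing -90° from T; a 68° counterclockwise sweep puts Q at bearing -22°, so Q = T + 8.9·(cos -22°, sin -22°) = (29.85, 5.566). The tangent condition forces TQ to be normal to QW, so QW runs along (−sin -22°, cos -22°); with |QW| = 26.0, W = (39.59, 29.67). Then |JW| = |W − J| = 34.70.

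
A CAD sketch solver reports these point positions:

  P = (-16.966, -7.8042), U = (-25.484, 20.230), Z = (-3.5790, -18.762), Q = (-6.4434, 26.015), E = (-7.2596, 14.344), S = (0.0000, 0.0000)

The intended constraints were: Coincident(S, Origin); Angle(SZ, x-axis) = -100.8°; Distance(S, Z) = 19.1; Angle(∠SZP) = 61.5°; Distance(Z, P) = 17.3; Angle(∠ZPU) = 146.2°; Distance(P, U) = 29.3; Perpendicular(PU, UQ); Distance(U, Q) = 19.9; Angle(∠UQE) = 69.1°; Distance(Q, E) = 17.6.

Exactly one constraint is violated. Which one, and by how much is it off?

Distance(Q, E) = 17.6 — off by 5.90.

S = (0.00, 0.00) ✓; SZ at -100.8° ✓; |SZ| = 19.10 ✓; ∠SZP = 61.50° ✓; |ZP| = 17.30 ✓; ∠ZPU = 146.2° ✓; |PU| = 29.30 ✓; ∠(PU, UQ) = 90.00° ✓; |UQ| = 19.90 ✓; ∠UQE = 69.10° ✓; |QE| = 11.70 ✗.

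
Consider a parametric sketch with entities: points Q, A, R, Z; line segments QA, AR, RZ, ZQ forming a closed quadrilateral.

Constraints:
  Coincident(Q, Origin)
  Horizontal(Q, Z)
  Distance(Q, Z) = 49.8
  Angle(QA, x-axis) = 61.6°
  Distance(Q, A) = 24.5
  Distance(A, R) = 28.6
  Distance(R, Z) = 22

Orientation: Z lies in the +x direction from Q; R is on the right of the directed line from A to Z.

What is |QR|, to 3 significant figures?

28.0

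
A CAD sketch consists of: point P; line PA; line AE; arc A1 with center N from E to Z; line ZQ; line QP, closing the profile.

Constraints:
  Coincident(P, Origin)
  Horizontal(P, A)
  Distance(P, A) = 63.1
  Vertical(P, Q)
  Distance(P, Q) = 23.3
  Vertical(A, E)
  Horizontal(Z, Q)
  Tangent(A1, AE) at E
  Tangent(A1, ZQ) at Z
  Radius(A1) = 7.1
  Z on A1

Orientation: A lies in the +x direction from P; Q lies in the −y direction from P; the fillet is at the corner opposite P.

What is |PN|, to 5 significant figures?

58.296

P is at the origin; P and A share the same y with |PA| = 63.1 and A on the +x side, so A = (63.100, 0.0000). P and Q share the same x with |PQ| = 23.3 and Q on the −y side, so Q = (0.0000, -23.300). The virtual corner opposite P is at (63.100, -23.300). Since A1 is tangent to AE there, NE ⟂ AE and since A1 is tangent to ZQ there, NZ ⟂ ZQ, with radius 7.1, so the center N sits 7.1 in from both sides at N = (56.000, -16.200). Then |PN| = |N − P| = 58.296.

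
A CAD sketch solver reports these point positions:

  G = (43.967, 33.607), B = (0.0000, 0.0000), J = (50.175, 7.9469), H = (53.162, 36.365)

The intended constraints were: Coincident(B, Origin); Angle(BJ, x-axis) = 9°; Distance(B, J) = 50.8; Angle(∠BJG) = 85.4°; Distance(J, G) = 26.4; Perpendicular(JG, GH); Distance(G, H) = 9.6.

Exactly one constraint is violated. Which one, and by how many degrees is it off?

Perpendicular(JG, GH) — off by 3.10°.

B = (0.00, 0.00) ✓; BJ at 9.000° ✓; |BJ| = 50.80 ✓; ∠BJG = 85.40° ✓; |JG| = 26.40 ✓; ∠(JG, GH) = 86.90° ✗; |GH| = 9.600 ✓.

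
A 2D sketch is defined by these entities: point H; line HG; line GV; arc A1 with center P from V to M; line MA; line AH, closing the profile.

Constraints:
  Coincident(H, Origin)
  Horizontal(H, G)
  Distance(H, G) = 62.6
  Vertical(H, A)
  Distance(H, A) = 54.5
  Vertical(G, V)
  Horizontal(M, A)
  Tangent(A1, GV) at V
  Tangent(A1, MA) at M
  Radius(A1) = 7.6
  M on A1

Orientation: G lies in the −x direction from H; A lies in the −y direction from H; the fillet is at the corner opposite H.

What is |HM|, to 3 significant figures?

77.4

H is at the origin; H and G share the same y with |HG| = 62.6 and G on the −x side, so G = (-62.6, 0.00). HA is vertical with |HA| = 54.5 and A on the −y side, so A = (0.00, -54.5). The virtual corner opposite H is at (-62.6, -54.5). The tangent condition forces PV to be normal to GV and A1 meets MA tangentially, so PM is at right angles to MA, with radius 7.6, so the center P sits 7.6 in from both sides at P = (-55.0, -46.9). That places the tangent points at V = (-62.6, -46.9) on GV and M = (-55.0, -54.5) on MA. Then |HM| = |M − H| = 77.4.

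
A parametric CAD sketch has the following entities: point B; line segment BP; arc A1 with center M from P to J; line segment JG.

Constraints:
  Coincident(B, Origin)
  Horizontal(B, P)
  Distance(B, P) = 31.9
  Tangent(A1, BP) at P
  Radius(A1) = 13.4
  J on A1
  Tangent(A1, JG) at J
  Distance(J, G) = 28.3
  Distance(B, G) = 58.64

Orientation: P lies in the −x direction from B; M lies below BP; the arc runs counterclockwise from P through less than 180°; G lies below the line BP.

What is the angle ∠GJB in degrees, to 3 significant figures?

97.4°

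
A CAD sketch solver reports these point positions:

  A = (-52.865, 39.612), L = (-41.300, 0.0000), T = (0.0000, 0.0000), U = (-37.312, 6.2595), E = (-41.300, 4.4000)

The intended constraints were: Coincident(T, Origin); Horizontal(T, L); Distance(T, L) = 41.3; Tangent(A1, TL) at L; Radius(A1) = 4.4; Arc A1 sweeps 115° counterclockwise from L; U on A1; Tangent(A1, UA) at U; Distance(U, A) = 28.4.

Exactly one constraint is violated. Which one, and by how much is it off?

Distance(U, A) = 28.4 — off by 8.40.

T = (0.00, 0.00) ✓; T.y = 0.00, L.y = 0.00 ✓; |TL| = 41.30 ✓; ∠(EL, LT) = 90.00° ✓; |EL| = 4.400 ✓; bearing(E→U) − bearing(E→L) = 115.0° ✓; |EU| = 4.400 ✓; ∠(EU, UA) = 90.00° ✓; |UA| = 36.80 ✗.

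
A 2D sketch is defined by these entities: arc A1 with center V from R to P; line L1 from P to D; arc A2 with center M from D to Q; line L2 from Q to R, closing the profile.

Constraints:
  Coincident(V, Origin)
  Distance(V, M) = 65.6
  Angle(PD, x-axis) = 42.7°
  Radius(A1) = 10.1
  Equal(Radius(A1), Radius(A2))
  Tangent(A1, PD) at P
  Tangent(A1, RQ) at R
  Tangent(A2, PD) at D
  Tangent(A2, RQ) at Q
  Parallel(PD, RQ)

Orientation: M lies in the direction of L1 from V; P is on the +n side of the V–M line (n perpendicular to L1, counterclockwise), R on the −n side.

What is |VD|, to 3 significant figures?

66.4

The slot axis is L1's direction at 42.7°, so u = (cos 42.7°, sin 42.7°) = (0.735, 0.678) and n = (−sin 42.7°, cos 42.7°) = (-0.678, 0.735). V is at the origin and M lies 65.6 along u from V, so M = 65.6·u = (48.2, 44.5). Tangency of A1 to both parallel lines with radius 10.1 puts P and R at V ± 10.1·n: P = (-6.85, 7.42), R = (6.85, -7.42). Equal radii place D and Q the same way about M: D = M + 10.1·n = (41.4, 51.9), Q = M − 10.1·n = (55.1, 37.1). Then |VD| = |D − V| = 66.4.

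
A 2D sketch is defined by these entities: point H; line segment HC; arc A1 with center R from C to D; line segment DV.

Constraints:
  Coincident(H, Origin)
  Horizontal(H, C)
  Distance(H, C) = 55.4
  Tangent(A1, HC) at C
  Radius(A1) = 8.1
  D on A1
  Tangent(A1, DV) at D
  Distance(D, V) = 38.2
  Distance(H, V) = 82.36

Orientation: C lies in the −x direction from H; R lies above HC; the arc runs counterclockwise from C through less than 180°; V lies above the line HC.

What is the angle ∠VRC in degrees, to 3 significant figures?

159°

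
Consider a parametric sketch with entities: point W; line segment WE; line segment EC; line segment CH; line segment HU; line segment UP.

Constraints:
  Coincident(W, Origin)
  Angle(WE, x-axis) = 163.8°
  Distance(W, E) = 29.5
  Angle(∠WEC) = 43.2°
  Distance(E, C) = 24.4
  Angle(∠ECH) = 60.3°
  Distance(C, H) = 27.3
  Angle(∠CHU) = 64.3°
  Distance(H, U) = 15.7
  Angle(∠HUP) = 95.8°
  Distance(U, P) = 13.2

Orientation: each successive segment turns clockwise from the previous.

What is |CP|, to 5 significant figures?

12.589

∠CHU = 64.3° gives HU at 151.60° from the x-axis; with |HU| = 15.7, U = (-21.685, -0.49479). ∠HUP = 95.8° gives UP at 67.400° from the x-axis; with |UP| = 13.2, P = (-16.612, 11.692). Then |CP| = |P − C| = 12.589.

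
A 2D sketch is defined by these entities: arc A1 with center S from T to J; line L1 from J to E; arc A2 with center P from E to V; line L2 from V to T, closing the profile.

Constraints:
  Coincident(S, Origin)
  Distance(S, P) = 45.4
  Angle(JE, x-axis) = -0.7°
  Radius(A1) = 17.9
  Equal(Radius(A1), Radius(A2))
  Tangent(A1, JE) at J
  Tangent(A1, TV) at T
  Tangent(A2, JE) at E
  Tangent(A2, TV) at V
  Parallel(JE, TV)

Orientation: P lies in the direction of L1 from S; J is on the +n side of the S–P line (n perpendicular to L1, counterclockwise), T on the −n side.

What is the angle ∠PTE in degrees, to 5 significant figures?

16.739°

Tangency of A1 to both parallel lines with radius 17.9 puts J and T at S ± 17.9·n: J = (0.21868, 17.899), T = (-0.21868, -17.899). Equal radii place E and V the same way about P: E = P + 17.9·n = (45.615, 17.344), V = P − 17.9·n = (45.178, -18.453). Then cos ∠PTE = TP·TE / (|TP||TE|), giving 16.739°.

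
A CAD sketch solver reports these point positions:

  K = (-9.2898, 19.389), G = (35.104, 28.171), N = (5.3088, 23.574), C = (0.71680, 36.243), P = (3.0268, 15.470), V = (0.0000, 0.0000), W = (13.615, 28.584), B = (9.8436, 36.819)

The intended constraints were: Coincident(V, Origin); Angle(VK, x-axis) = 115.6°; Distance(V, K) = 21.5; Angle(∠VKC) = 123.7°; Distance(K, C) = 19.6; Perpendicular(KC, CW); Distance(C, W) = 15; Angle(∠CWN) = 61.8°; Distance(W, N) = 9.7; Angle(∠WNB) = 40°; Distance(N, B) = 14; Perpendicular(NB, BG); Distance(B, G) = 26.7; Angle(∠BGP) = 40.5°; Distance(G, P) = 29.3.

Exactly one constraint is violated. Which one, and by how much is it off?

Distance(G, P) = 29.3 — off by 5.20.

V = (0.00, 0.00) ✓; VK at 115.6° ✓; |VK| = 21.50 ✓; ∠VKC = 123.7° ✓; |KC| = 19.60 ✓; ∠(KC, CW) = 90.00° ✓; |CW| = 15.00 ✓; ∠CWN = 61.80° ✓; |WN| = 9.700 ✓; ∠WNB = 40.00° ✓; |NB| = 14.00 ✓; ∠(NB, BG) = 90.00° ✓; |BG| = 26.70 ✓; ∠BGP = 40.50° ✓; |GP| = 34.50 ✗.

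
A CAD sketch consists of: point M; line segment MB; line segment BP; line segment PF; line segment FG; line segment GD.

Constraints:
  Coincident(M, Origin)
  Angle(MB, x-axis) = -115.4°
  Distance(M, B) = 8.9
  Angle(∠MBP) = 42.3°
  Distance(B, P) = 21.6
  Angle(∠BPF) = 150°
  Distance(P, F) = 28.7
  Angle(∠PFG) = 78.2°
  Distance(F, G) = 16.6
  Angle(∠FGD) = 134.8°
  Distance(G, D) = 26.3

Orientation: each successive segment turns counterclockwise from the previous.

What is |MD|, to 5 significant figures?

22.257

M is at the origin; MB runs at -115.4° with length 8.9, so B = (-3.8175, -8.0397). ∠MBP = 42.3° gives BP at 22.300° from the x-axis; with |BP| = 21.6, P = (16.167, 0.15657). ∠BPF = 150.0° gives PF at 52.300° from the x-axis; with |PF| = 28.7, F = (33.718, 22.865). ∠PFG = 78.2° gives FG at 154.10° from the x-axis; with |FG| = 16.6, G = (18.785, 30.116). ∠FGD = 134.8° gives GD at -160.70° from the x-axis; with |GD| = 26.3, D = (-6.0368, 21.423). Then |MD| = |D − M| = 22.257.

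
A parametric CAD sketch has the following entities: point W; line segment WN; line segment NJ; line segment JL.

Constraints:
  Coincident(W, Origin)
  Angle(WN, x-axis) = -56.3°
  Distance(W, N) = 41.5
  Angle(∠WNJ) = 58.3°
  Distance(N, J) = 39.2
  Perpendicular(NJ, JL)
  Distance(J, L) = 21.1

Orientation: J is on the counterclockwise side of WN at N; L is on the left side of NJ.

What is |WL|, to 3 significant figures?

22.5

∠WNJ = 58.3°, so NJ runs at -56.3° + (180° − 58.3°) = 65.4° from the x-axis; with |NJ| = 39.2, J = N + 39.2·(cos 65.4°, sin 65.4°) = (39.3, 1.12). The perpendicularity gives JL at right angles to NJ; with |JL| = 21.1 on the left of NJ, L = J + 21.1·(-0.909, 0.416) = (20.2, 9.90). Then |WL| = |L − W| = 22.5.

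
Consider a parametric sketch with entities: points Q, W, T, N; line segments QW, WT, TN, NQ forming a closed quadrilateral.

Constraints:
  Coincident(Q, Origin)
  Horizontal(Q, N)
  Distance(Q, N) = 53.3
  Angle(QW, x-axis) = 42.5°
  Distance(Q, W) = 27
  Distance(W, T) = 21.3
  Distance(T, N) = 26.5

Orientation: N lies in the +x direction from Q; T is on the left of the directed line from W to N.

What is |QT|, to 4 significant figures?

46.80

Q is at the origin; Q and N share the same y with |QN| = 53.3 and N in +x, so N = (53.3, 0). QW runs at 42.5° with |QW| = 27.0, so W = (19.91, 18.24). T is determined by |WT| = 21.3 and |TN| = 26.5 together: it lies at the intersection of circle(W, 21.3) and circle(N, 26.5). With |WN| = 38.05, the foot of the radical line on WN is 15.76 from W and the perpendicular offset is √(21.3² − 15.76²) = 14.33. Taking the left-of-WN solution: T = (40.61, 23.26).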